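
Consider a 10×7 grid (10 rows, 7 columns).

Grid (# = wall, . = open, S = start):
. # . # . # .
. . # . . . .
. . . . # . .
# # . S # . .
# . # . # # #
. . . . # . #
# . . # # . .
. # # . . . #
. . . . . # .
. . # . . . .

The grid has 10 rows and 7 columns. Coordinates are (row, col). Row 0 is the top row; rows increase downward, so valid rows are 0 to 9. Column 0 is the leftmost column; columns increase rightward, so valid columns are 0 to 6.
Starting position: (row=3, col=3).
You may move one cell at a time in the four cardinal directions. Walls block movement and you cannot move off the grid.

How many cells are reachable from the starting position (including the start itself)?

BFS flood-fill from (row=3, col=3):
  Distance 0: (row=3, col=3)
  Distance 1: (row=2, col=3), (row=3, col=2), (row=4, col=3)
  Distance 2: (row=1, col=3), (row=2, col=2), (row=5, col=3)
  Distance 3: (row=1, col=4), (row=2, col=1), (row=5, col=2)
  Distance 4: (row=0, col=4), (row=1, col=1), (row=1, col=5), (row=2, col=0), (row=5, col=1), (row=6, col=2)
  Distance 5: (row=1, col=0), (row=1, col=6), (row=2, col=5), (row=4, col=1), (row=5, col=0), (row=6, col=1)
  Distance 6: (row=0, col=0), (row=0, col=6), (row=2, col=6), (row=3, col=5)
  Distance 7: (row=3, col=6)
Total reachable: 27 (grid has 47 open cells total)

Answer: Reachable cells: 27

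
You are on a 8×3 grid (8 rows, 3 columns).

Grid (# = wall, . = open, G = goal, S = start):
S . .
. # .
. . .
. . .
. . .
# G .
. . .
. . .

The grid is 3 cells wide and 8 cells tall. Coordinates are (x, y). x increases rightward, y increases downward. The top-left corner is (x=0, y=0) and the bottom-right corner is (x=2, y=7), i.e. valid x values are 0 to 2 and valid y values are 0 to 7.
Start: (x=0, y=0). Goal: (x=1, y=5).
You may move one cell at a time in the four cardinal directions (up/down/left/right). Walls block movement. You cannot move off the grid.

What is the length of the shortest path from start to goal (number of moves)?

Answer: Shortest path length: 6

Derivation:
BFS from (x=0, y=0) until reaching (x=1, y=5):
  Distance 0: (x=0, y=0)
  Distance 1: (x=1, y=0), (x=0, y=1)
  Distance 2: (x=2, y=0), (x=0, y=2)
  Distance 3: (x=2, y=1), (x=1, y=2), (x=0, y=3)
  Distance 4: (x=2, y=2), (x=1, y=3), (x=0, y=4)
  Distance 5: (x=2, y=3), (x=1, y=4)
  Distance 6: (x=2, y=4), (x=1, y=5)  <- goal reached here
One shortest path (6 moves): (x=0, y=0) -> (x=0, y=1) -> (x=0, y=2) -> (x=1, y=2) -> (x=1, y=3) -> (x=1, y=4) -> (x=1, y=5)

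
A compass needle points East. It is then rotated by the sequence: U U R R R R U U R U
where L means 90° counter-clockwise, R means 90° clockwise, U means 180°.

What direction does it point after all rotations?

Start: East
  U (U-turn (180°)) -> West
  U (U-turn (180°)) -> East
  R (right (90° clockwise)) -> South
  R (right (90° clockwise)) -> West
  R (right (90° clockwise)) -> North
  R (right (90° clockwise)) -> East
  U (U-turn (180°)) -> West
  U (U-turn (180°)) -> East
  R (right (90° clockwise)) -> South
  U (U-turn (180°)) -> North
Final: North

Answer: Final heading: North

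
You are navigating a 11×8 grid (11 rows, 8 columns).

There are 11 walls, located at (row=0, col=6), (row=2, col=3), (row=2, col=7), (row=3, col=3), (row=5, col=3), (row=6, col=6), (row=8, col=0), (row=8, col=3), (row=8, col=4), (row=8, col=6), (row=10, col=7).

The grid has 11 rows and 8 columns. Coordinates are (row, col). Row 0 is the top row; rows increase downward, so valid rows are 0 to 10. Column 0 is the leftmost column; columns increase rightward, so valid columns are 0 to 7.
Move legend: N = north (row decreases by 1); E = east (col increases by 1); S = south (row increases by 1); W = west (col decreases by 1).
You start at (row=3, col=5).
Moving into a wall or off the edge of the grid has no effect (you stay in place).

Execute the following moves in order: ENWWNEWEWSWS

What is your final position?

Answer: Final position: (row=3, col=4)

Derivation:
Start: (row=3, col=5)
  E (east): (row=3, col=5) -> (row=3, col=6)
  N (north): (row=3, col=6) -> (row=2, col=6)
  W (west): (row=2, col=6) -> (row=2, col=5)
  W (west): (row=2, col=5) -> (row=2, col=4)
  N (north): (row=2, col=4) -> (row=1, col=4)
  E (east): (row=1, col=4) -> (row=1, col=5)
  W (west): (row=1, col=5) -> (row=1, col=4)
  E (east): (row=1, col=4) -> (row=1, col=5)
  W (west): (row=1, col=5) -> (row=1, col=4)
  S (south): (row=1, col=4) -> (row=2, col=4)
  W (west): blocked, stay at (row=2, col=4)
  S (south): (row=2, col=4) -> (row=3, col=4)
Final: (row=3, col=4)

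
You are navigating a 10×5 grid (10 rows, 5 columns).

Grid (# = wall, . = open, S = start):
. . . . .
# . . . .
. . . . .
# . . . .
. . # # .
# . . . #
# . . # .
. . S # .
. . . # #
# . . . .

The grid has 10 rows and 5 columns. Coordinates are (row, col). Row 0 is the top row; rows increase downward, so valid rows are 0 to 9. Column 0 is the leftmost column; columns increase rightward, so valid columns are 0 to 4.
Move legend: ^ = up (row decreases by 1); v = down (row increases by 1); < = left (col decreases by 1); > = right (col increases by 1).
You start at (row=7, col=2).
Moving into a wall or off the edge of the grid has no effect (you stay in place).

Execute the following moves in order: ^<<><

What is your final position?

Start: (row=7, col=2)
  ^ (up): (row=7, col=2) -> (row=6, col=2)
  < (left): (row=6, col=2) -> (row=6, col=1)
  < (left): blocked, stay at (row=6, col=1)
  > (right): (row=6, col=1) -> (row=6, col=2)
  < (left): (row=6, col=2) -> (row=6, col=1)
Final: (row=6, col=1)

Answer: Final position: (row=6, col=1)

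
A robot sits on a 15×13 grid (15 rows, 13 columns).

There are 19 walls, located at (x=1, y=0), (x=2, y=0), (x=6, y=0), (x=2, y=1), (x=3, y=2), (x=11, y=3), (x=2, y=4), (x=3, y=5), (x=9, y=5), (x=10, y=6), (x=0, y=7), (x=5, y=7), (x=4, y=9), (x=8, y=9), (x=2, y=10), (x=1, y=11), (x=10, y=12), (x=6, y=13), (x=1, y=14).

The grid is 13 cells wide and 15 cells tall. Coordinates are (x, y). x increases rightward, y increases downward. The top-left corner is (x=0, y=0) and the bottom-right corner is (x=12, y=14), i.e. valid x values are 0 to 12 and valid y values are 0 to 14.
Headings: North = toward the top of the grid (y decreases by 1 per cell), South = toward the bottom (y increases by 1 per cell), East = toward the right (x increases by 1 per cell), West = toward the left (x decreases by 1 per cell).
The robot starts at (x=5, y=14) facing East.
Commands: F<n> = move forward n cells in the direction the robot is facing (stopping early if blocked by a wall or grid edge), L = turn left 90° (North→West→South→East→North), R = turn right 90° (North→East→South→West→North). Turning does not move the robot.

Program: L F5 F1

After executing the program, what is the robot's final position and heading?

Answer: Final position: (x=5, y=8), facing North

Derivation:
Start: (x=5, y=14), facing East
  L: turn left, now facing North
  F5: move forward 5, now at (x=5, y=9)
  F1: move forward 1, now at (x=5, y=8)
Final: (x=5, y=8), facing North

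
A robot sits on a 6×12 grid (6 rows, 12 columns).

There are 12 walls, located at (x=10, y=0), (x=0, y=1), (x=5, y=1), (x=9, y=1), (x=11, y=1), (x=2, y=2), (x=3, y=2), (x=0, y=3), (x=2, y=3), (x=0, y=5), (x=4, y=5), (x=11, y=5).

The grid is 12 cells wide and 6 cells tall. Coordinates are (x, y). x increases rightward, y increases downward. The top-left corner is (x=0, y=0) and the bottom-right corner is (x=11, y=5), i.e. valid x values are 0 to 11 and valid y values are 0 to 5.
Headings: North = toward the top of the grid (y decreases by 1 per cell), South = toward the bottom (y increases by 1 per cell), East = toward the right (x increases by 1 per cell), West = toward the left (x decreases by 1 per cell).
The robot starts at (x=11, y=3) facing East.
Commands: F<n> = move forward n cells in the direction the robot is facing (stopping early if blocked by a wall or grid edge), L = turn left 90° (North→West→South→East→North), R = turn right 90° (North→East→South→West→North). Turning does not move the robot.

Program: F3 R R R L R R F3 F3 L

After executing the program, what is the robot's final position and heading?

Answer: Final position: (x=11, y=3), facing North

Derivation:
Start: (x=11, y=3), facing East
  F3: move forward 0/3 (blocked), now at (x=11, y=3)
  R: turn right, now facing South
  R: turn right, now facing West
  R: turn right, now facing North
  L: turn left, now facing West
  R: turn right, now facing North
  R: turn right, now facing East
  F3: move forward 0/3 (blocked), now at (x=11, y=3)
  F3: move forward 0/3 (blocked), now at (x=11, y=3)
  L: turn left, now facing North
Final: (x=11, y=3), facing North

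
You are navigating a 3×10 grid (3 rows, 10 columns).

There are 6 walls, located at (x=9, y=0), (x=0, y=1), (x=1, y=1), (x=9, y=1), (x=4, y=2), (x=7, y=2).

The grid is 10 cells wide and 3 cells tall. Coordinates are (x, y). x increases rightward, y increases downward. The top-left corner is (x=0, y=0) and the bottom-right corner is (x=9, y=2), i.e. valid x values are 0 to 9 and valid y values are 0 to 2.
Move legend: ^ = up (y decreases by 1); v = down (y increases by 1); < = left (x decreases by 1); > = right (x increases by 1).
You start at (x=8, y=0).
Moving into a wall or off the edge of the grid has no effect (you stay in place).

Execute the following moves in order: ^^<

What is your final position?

Answer: Final position: (x=7, y=0)

Derivation:
Start: (x=8, y=0)
  ^ (up): blocked, stay at (x=8, y=0)
  ^ (up): blocked, stay at (x=8, y=0)
  < (left): (x=8, y=0) -> (x=7, y=0)
Final: (x=7, y=0)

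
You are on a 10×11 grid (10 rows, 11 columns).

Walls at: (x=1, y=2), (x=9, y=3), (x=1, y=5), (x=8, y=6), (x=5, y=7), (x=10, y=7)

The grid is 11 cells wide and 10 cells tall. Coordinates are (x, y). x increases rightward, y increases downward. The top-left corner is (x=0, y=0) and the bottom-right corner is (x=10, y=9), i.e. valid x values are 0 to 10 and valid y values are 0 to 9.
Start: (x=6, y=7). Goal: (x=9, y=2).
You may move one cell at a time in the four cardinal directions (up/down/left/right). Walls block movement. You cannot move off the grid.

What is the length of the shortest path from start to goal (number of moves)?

BFS from (x=6, y=7) until reaching (x=9, y=2):
  Distance 0: (x=6, y=7)
  Distance 1: (x=6, y=6), (x=7, y=7), (x=6, y=8)
  Distance 2: (x=6, y=5), (x=5, y=6), (x=7, y=6), (x=8, y=7), (x=5, y=8), (x=7, y=8), (x=6, y=9)
  Distance 3: (x=6, y=4), (x=5, y=5), (x=7, y=5), (x=4, y=6), (x=9, y=7), (x=4, y=8), (x=8, y=8), (x=5, y=9), (x=7, y=9)
  Distance 4: (x=6, y=3), (x=5, y=4), (x=7, y=4), (x=4, y=5), (x=8, y=5), (x=3, y=6), (x=9, y=6), (x=4, y=7), (x=3, y=8), (x=9, y=8), (x=4, y=9), (x=8, y=9)
  Distance 5: (x=6, y=2), (x=5, y=3), (x=7, y=3), (x=4, y=4), (x=8, y=4), (x=3, y=5), (x=9, y=5), (x=2, y=6), (x=10, y=6), (x=3, y=7), (x=2, y=8), (x=10, y=8), (x=3, y=9), (x=9, y=9)
  Distance 6: (x=6, y=1), (x=5, y=2), (x=7, y=2), (x=4, y=3), (x=8, y=3), (x=3, y=4), (x=9, y=4), (x=2, y=5), (x=10, y=5), (x=1, y=6), (x=2, y=7), (x=1, y=8), (x=2, y=9), (x=10, y=9)
  Distance 7: (x=6, y=0), (x=5, y=1), (x=7, y=1), (x=4, y=2), (x=8, y=2), (x=3, y=3), (x=2, y=4), (x=10, y=4), (x=0, y=6), (x=1, y=7), (x=0, y=8), (x=1, y=9)
  Distance 8: (x=5, y=0), (x=7, y=0), (x=4, y=1), (x=8, y=1), (x=3, y=2), (x=9, y=2), (x=2, y=3), (x=10, y=3), (x=1, y=4), (x=0, y=5), (x=0, y=7), (x=0, y=9)  <- goal reached here
One shortest path (8 moves): (x=6, y=7) -> (x=7, y=7) -> (x=7, y=6) -> (x=7, y=5) -> (x=8, y=5) -> (x=8, y=4) -> (x=8, y=3) -> (x=8, y=2) -> (x=9, y=2)

Answer: Shortest path length: 8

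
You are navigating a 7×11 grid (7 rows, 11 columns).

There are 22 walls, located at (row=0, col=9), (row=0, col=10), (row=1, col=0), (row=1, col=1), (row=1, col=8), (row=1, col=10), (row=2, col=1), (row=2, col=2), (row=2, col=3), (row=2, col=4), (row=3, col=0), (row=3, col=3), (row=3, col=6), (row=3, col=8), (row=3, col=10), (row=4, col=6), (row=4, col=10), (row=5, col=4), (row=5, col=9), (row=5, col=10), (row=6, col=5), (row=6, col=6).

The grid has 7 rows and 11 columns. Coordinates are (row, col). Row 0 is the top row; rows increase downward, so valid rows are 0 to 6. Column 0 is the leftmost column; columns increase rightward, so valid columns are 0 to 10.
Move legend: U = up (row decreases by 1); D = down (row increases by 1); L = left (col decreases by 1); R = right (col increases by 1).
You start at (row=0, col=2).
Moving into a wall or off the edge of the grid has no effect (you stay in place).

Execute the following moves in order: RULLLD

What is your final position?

Answer: Final position: (row=0, col=0)

Derivation:
Start: (row=0, col=2)
  R (right): (row=0, col=2) -> (row=0, col=3)
  U (up): blocked, stay at (row=0, col=3)
  L (left): (row=0, col=3) -> (row=0, col=2)
  L (left): (row=0, col=2) -> (row=0, col=1)
  L (left): (row=0, col=1) -> (row=0, col=0)
  D (down): blocked, stay at (row=0, col=0)
Final: (row=0, col=0)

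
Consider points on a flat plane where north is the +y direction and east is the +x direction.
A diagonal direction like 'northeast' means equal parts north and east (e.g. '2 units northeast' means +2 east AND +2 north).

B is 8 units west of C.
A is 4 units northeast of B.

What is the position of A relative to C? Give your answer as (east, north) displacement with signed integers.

Answer: A is at (east=-4, north=4) relative to C.

Derivation:
Place C at the origin (east=0, north=0).
  B is 8 units west of C: delta (east=-8, north=+0); B at (east=-8, north=0).
  A is 4 units northeast of B: delta (east=+4, north=+4); A at (east=-4, north=4).
Therefore A relative to C: (east=-4, north=4).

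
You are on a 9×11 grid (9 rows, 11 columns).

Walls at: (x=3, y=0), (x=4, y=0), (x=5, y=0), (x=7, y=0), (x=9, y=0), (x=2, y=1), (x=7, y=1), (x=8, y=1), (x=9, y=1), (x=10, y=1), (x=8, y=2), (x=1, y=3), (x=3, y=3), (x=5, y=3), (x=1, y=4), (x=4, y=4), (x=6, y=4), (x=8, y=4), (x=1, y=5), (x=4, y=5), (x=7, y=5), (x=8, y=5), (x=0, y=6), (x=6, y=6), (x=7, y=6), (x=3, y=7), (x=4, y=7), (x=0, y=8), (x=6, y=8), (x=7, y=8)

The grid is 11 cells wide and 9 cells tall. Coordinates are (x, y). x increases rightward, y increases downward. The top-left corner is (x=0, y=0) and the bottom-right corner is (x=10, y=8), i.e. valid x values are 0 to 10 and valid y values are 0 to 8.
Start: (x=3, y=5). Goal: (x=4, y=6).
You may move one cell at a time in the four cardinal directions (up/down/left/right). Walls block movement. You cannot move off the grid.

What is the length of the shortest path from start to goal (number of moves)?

BFS from (x=3, y=5) until reaching (x=4, y=6):
  Distance 0: (x=3, y=5)
  Distance 1: (x=3, y=4), (x=2, y=5), (x=3, y=6)
  Distance 2: (x=2, y=4), (x=2, y=6), (x=4, y=6)  <- goal reached here
One shortest path (2 moves): (x=3, y=5) -> (x=3, y=6) -> (x=4, y=6)

Answer: Shortest path length: 2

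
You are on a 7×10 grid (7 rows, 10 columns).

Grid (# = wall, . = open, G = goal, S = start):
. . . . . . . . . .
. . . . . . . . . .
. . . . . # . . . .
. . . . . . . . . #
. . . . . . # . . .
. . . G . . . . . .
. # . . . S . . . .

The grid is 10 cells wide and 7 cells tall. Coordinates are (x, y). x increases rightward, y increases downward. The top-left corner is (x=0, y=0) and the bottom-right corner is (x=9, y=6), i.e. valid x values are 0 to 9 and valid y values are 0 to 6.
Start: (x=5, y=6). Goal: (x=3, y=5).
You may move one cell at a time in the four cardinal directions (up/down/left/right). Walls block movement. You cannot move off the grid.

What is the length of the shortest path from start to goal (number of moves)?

Answer: Shortest path length: 3

Derivation:
BFS from (x=5, y=6) until reaching (x=3, y=5):
  Distance 0: (x=5, y=6)
  Distance 1: (x=5, y=5), (x=4, y=6), (x=6, y=6)
  Distance 2: (x=5, y=4), (x=4, y=5), (x=6, y=5), (x=3, y=6), (x=7, y=6)
  Distance 3: (x=5, y=3), (x=4, y=4), (x=3, y=5), (x=7, y=5), (x=2, y=6), (x=8, y=6)  <- goal reached here
One shortest path (3 moves): (x=5, y=6) -> (x=4, y=6) -> (x=3, y=6) -> (x=3, y=5)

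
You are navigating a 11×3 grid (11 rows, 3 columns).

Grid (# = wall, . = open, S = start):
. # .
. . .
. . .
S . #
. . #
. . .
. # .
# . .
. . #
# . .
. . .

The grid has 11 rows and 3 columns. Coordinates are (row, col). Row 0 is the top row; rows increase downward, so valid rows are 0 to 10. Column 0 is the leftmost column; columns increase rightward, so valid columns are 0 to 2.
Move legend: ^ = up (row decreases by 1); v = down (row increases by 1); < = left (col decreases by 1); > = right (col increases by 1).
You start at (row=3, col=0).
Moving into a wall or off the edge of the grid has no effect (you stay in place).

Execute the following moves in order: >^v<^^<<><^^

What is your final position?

Start: (row=3, col=0)
  > (right): (row=3, col=0) -> (row=3, col=1)
  ^ (up): (row=3, col=1) -> (row=2, col=1)
  v (down): (row=2, col=1) -> (row=3, col=1)
  < (left): (row=3, col=1) -> (row=3, col=0)
  ^ (up): (row=3, col=0) -> (row=2, col=0)
  ^ (up): (row=2, col=0) -> (row=1, col=0)
  < (left): blocked, stay at (row=1, col=0)
  < (left): blocked, stay at (row=1, col=0)
  > (right): (row=1, col=0) -> (row=1, col=1)
  < (left): (row=1, col=1) -> (row=1, col=0)
  ^ (up): (row=1, col=0) -> (row=0, col=0)
  ^ (up): blocked, stay at (row=0, col=0)
Final: (row=0, col=0)

Answer: Final position: (row=0, col=0)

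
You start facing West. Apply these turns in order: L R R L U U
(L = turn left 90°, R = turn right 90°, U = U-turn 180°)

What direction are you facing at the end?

Answer: Final heading: West

Derivation:
Start: West
  L (left (90° counter-clockwise)) -> South
  R (right (90° clockwise)) -> West
  R (right (90° clockwise)) -> North
  L (left (90° counter-clockwise)) -> West
  U (U-turn (180°)) -> East
  U (U-turn (180°)) -> West
Final: West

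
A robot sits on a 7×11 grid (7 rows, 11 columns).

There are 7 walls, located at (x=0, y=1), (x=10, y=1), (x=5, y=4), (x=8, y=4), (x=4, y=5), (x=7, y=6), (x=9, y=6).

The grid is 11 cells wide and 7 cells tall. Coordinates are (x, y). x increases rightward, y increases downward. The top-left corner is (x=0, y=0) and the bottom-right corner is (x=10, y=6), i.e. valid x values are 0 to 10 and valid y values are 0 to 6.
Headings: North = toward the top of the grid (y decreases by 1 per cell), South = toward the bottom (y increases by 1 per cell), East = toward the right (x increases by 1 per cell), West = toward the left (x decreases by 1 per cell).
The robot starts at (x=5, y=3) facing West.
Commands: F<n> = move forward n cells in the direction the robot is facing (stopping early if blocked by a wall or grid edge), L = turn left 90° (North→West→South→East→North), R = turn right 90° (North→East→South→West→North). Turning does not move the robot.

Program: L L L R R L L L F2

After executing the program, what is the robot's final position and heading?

Answer: Final position: (x=3, y=3), facing West

Derivation:
Start: (x=5, y=3), facing West
  L: turn left, now facing South
  L: turn left, now facing East
  L: turn left, now facing North
  R: turn right, now facing East
  R: turn right, now facing South
  L: turn left, now facing East
  L: turn left, now facing North
  L: turn left, now facing West
  F2: move forward 2, now at (x=3, y=3)
Final: (x=3, y=3), facing West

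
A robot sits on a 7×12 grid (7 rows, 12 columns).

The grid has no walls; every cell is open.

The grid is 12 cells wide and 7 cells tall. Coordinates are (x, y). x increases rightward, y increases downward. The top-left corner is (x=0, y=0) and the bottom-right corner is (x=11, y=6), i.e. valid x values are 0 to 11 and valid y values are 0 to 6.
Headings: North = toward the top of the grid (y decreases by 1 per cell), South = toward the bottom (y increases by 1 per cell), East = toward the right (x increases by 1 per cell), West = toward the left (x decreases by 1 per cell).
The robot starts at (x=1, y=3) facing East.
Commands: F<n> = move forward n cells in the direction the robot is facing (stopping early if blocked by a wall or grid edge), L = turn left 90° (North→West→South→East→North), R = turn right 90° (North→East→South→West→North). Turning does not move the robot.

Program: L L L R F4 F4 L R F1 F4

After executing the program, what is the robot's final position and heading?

Answer: Final position: (x=0, y=3), facing West

Derivation:
Start: (x=1, y=3), facing East
  L: turn left, now facing North
  L: turn left, now facing West
  L: turn left, now facing South
  R: turn right, now facing West
  F4: move forward 1/4 (blocked), now at (x=0, y=3)
  F4: move forward 0/4 (blocked), now at (x=0, y=3)
  L: turn left, now facing South
  R: turn right, now facing West
  F1: move forward 0/1 (blocked), now at (x=0, y=3)
  F4: move forward 0/4 (blocked), now at (x=0, y=3)
Final: (x=0, y=3), facing West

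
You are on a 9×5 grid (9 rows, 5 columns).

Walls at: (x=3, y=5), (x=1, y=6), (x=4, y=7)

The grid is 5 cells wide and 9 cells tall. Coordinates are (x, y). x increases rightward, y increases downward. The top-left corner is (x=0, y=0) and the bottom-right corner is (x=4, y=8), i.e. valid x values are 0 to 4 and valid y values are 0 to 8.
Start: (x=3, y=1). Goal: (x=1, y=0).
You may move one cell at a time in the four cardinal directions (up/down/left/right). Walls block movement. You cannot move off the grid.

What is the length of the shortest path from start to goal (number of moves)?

BFS from (x=3, y=1) until reaching (x=1, y=0):
  Distance 0: (x=3, y=1)
  Distance 1: (x=3, y=0), (x=2, y=1), (x=4, y=1), (x=3, y=2)
  Distance 2: (x=2, y=0), (x=4, y=0), (x=1, y=1), (x=2, y=2), (x=4, y=2), (x=3, y=3)
  Distance 3: (x=1, y=0), (x=0, y=1), (x=1, y=2), (x=2, y=3), (x=4, y=3), (x=3, y=4)  <- goal reached here
One shortest path (3 moves): (x=3, y=1) -> (x=2, y=1) -> (x=1, y=1) -> (x=1, y=0)

Answer: Shortest path length: 3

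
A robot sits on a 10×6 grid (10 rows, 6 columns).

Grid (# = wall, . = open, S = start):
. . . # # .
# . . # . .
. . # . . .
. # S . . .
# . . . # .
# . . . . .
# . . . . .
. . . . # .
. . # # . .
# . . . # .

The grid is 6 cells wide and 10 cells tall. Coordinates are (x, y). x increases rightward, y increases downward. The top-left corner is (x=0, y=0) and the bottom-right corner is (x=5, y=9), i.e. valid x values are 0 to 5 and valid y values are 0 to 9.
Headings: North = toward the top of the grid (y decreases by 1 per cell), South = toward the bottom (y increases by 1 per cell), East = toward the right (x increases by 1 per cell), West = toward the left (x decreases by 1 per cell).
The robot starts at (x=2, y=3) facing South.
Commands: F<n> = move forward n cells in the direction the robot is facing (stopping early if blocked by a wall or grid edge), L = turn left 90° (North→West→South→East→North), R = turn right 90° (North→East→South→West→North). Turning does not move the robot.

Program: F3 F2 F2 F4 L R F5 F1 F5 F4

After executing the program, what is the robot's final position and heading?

Answer: Final position: (x=2, y=7), facing South

Derivation:
Start: (x=2, y=3), facing South
  F3: move forward 3, now at (x=2, y=6)
  F2: move forward 1/2 (blocked), now at (x=2, y=7)
  F2: move forward 0/2 (blocked), now at (x=2, y=7)
  F4: move forward 0/4 (blocked), now at (x=2, y=7)
  L: turn left, now facing East
  R: turn right, now facing South
  F5: move forward 0/5 (blocked), now at (x=2, y=7)
  F1: move forward 0/1 (blocked), now at (x=2, y=7)
  F5: move forward 0/5 (blocked), now at (x=2, y=7)
  F4: move forward 0/4 (blocked), now at (x=2, y=7)
Final: (x=2, y=7), facing South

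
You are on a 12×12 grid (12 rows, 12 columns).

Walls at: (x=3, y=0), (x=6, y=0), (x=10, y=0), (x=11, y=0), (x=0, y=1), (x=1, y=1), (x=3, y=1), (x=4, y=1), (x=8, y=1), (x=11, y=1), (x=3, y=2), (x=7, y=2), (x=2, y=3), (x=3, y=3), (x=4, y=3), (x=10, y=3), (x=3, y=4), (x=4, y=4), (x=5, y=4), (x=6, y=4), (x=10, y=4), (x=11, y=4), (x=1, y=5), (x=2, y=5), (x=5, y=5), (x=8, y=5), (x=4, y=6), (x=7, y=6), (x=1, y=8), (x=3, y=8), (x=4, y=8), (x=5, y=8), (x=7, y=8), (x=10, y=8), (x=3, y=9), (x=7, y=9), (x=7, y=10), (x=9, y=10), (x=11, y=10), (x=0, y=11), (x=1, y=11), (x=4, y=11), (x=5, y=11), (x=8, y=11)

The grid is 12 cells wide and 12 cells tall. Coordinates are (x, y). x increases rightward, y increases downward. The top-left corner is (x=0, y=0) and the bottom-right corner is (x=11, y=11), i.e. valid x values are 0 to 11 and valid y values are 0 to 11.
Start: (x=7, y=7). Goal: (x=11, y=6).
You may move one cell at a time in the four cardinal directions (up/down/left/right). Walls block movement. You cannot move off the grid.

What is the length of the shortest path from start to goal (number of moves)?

BFS from (x=7, y=7) until reaching (x=11, y=6):
  Distance 0: (x=7, y=7)
  Distance 1: (x=6, y=7), (x=8, y=7)
  Distance 2: (x=6, y=6), (x=8, y=6), (x=5, y=7), (x=9, y=7), (x=6, y=8), (x=8, y=8)
  Distance 3: (x=6, y=5), (x=5, y=6), (x=9, y=6), (x=4, y=7), (x=10, y=7), (x=9, y=8), (x=6, y=9), (x=8, y=9)
  Distance 4: (x=7, y=5), (x=9, y=5), (x=10, y=6), (x=3, y=7), (x=11, y=7), (x=5, y=9), (x=9, y=9), (x=6, y=10), (x=8, y=10)
  Distance 5: (x=7, y=4), (x=9, y=4), (x=10, y=5), (x=3, y=6), (x=11, y=6), (x=2, y=7), (x=11, y=8), (x=4, y=9), (x=10, y=9), (x=5, y=10), (x=6, y=11)  <- goal reached here
One shortest path (5 moves): (x=7, y=7) -> (x=8, y=7) -> (x=9, y=7) -> (x=10, y=7) -> (x=11, y=7) -> (x=11, y=6)

Answer: Shortest path length: 5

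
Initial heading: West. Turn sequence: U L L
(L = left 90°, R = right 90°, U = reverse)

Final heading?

Answer: Final heading: West

Derivation:
Start: West
  U (U-turn (180°)) -> East
  L (left (90° counter-clockwise)) -> North
  L (left (90° counter-clockwise)) -> West
Final: West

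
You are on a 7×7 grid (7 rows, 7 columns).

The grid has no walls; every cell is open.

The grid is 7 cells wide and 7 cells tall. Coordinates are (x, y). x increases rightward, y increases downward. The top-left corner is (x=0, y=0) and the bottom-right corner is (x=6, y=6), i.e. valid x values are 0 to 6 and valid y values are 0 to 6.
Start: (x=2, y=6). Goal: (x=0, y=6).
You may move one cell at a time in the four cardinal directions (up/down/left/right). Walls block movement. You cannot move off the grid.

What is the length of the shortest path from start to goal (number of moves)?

BFS from (x=2, y=6) until reaching (x=0, y=6):
  Distance 0: (x=2, y=6)
  Distance 1: (x=2, y=5), (x=1, y=6), (x=3, y=6)
  Distance 2: (x=2, y=4), (x=1, y=5), (x=3, y=5), (x=0, y=6), (x=4, y=6)  <- goal reached here
One shortest path (2 moves): (x=2, y=6) -> (x=1, y=6) -> (x=0, y=6)

Answer: Shortest path length: 2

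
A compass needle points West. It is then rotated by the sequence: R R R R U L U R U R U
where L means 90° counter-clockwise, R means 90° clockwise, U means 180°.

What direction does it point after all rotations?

Answer: Final heading: North

Derivation:
Start: West
  R (right (90° clockwise)) -> North
  R (right (90° clockwise)) -> East
  R (right (90° clockwise)) -> South
  R (right (90° clockwise)) -> West
  U (U-turn (180°)) -> East
  L (left (90° counter-clockwise)) -> North
  U (U-turn (180°)) -> South
  R (right (90° clockwise)) -> West
  U (U-turn (180°)) -> East
  R (right (90° clockwise)) -> South
  U (U-turn (180°)) -> North
Final: North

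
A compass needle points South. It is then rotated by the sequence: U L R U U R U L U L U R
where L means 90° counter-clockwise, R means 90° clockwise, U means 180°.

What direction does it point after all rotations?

Answer: Final heading: South

Derivation:
Start: South
  U (U-turn (180°)) -> North
  L (left (90° counter-clockwise)) -> West
  R (right (90° clockwise)) -> North
  U (U-turn (180°)) -> South
  U (U-turn (180°)) -> North
  R (right (90° clockwise)) -> East
  U (U-turn (180°)) -> West
  L (left (90° counter-clockwise)) -> South
  U (U-turn (180°)) -> North
  L (left (90° counter-clockwise)) -> West
  U (U-turn (180°)) -> East
  R (right (90° clockwise)) -> South
Final: South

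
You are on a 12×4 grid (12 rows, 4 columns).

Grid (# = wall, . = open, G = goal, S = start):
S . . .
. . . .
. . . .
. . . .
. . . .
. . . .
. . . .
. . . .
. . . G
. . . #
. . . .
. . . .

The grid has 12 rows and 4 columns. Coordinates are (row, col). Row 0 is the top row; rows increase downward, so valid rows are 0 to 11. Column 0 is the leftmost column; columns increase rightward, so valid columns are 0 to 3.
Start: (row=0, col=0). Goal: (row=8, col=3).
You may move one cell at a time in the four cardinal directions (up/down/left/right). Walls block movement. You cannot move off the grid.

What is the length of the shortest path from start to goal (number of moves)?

BFS from (row=0, col=0) until reaching (row=8, col=3):
  Distance 0: (row=0, col=0)
  Distance 1: (row=0, col=1), (row=1, col=0)
  Distance 2: (row=0, col=2), (row=1, col=1), (row=2, col=0)
  Distance 3: (row=0, col=3), (row=1, col=2), (row=2, col=1), (row=3, col=0)
  Distance 4: (row=1, col=3), (row=2, col=2), (row=3, col=1), (row=4, col=0)
  Distance 5: (row=2, col=3), (row=3, col=2), (row=4, col=1), (row=5, col=0)
  Distance 6: (row=3, col=3), (row=4, col=2), (row=5, col=1), (row=6, col=0)
  Distance 7: (row=4, col=3), (row=5, col=2), (row=6, col=1), (row=7, col=0)
  Distance 8: (row=5, col=3), (row=6, col=2), (row=7, col=1), (row=8, col=0)
  Distance 9: (row=6, col=3), (row=7, col=2), (row=8, col=1), (row=9, col=0)
  Distance 10: (row=7, col=3), (row=8, col=2), (row=9, col=1), (row=10, col=0)
  Distance 11: (row=8, col=3), (row=9, col=2), (row=10, col=1), (row=11, col=0)  <- goal reached here
One shortest path (11 moves): (row=0, col=0) -> (row=0, col=1) -> (row=0, col=2) -> (row=0, col=3) -> (row=1, col=3) -> (row=2, col=3) -> (row=3, col=3) -> (row=4, col=3) -> (row=5, col=3) -> (row=6, col=3) -> (row=7, col=3) -> (row=8, col=3)

Answer: Shortest path length: 11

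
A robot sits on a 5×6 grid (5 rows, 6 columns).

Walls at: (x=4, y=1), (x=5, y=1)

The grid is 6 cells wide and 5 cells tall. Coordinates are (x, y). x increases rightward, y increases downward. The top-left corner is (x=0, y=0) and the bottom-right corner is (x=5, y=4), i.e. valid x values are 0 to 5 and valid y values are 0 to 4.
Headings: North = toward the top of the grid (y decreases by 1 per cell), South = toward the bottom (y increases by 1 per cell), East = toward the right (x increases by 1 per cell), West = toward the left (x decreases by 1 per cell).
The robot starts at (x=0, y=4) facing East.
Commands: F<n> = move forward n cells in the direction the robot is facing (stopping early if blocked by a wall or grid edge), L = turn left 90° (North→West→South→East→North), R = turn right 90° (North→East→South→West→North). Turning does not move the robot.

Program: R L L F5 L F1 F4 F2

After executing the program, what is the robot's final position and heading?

Answer: Final position: (x=0, y=0), facing West

Derivation:
Start: (x=0, y=4), facing East
  R: turn right, now facing South
  L: turn left, now facing East
  L: turn left, now facing North
  F5: move forward 4/5 (blocked), now at (x=0, y=0)
  L: turn left, now facing West
  F1: move forward 0/1 (blocked), now at (x=0, y=0)
  F4: move forward 0/4 (blocked), now at (x=0, y=0)
  F2: move forward 0/2 (blocked), now at (x=0, y=0)
Final: (x=0, y=0), facing West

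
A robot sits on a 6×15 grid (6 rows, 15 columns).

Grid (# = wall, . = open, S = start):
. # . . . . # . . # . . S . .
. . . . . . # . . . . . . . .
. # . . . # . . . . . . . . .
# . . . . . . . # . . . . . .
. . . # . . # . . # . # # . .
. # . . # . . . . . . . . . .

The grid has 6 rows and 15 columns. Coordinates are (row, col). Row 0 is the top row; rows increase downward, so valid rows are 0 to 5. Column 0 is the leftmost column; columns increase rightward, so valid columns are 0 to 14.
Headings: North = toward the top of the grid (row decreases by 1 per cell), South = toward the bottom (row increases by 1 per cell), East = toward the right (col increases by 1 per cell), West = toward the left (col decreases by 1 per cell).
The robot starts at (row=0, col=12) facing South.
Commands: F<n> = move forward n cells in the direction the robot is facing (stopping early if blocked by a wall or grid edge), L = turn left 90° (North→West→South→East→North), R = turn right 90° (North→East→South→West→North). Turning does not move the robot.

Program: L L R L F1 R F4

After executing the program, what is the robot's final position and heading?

Start: (row=0, col=12), facing South
  L: turn left, now facing East
  L: turn left, now facing North
  R: turn right, now facing East
  L: turn left, now facing North
  F1: move forward 0/1 (blocked), now at (row=0, col=12)
  R: turn right, now facing East
  F4: move forward 2/4 (blocked), now at (row=0, col=14)
Final: (row=0, col=14), facing East

Answer: Final position: (row=0, col=14), facing East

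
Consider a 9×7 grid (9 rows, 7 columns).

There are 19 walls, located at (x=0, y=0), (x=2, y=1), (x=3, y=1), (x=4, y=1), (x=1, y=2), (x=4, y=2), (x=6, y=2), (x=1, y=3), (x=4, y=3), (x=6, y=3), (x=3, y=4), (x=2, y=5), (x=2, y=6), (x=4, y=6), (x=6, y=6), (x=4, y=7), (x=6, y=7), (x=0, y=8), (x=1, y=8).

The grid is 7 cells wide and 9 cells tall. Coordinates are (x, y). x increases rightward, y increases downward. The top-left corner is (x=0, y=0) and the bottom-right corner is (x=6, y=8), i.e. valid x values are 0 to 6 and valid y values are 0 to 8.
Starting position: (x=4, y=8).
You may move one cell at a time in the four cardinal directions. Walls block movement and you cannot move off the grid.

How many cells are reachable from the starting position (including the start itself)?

BFS flood-fill from (x=4, y=8):
  Distance 0: (x=4, y=8)
  Distance 1: (x=3, y=8), (x=5, y=8)
  Distance 2: (x=3, y=7), (x=5, y=7), (x=2, y=8), (x=6, y=8)
  Distance 3: (x=3, y=6), (x=5, y=6), (x=2, y=7)
  Distance 4: (x=3, y=5), (x=5, y=5), (x=1, y=7)
  Distance 5: (x=5, y=4), (x=4, y=5), (x=6, y=5), (x=1, y=6), (x=0, y=7)
  Distance 6: (x=5, y=3), (x=4, y=4), (x=6, y=4), (x=1, y=5), (x=0, y=6)
  Distance 7: (x=5, y=2), (x=1, y=4), (x=0, y=5)
  Distance 8: (x=5, y=1), (x=0, y=4), (x=2, y=4)
  Distance 9: (x=5, y=0), (x=6, y=1), (x=0, y=3), (x=2, y=3)
  Distance 10: (x=4, y=0), (x=6, y=0), (x=0, y=2), (x=2, y=2), (x=3, y=3)
  Distance 11: (x=3, y=0), (x=0, y=1), (x=3, y=2)
  Distance 12: (x=2, y=0), (x=1, y=1)
  Distance 13: (x=1, y=0)
Total reachable: 44 (grid has 44 open cells total)

Answer: Reachable cells: 44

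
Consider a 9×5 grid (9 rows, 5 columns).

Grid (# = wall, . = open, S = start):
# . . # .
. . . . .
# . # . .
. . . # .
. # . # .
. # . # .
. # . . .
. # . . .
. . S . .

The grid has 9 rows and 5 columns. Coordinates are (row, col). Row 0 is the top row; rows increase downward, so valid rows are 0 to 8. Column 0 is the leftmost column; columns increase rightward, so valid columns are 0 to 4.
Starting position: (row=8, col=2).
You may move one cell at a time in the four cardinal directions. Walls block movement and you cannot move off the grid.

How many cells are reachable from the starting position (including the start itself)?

BFS flood-fill from (row=8, col=2):
  Distance 0: (row=8, col=2)
  Distance 1: (row=7, col=2), (row=8, col=1), (row=8, col=3)
  Distance 2: (row=6, col=2), (row=7, col=3), (row=8, col=0), (row=8, col=4)
  Distance 3: (row=5, col=2), (row=6, col=3), (row=7, col=0), (row=7, col=4)
  Distance 4: (row=4, col=2), (row=6, col=0), (row=6, col=4)
  Distance 5: (row=3, col=2), (row=5, col=0), (row=5, col=4)
  Distance 6: (row=3, col=1), (row=4, col=0), (row=4, col=4)
  Distance 7: (row=2, col=1), (row=3, col=0), (row=3, col=4)
  Distance 8: (row=1, col=1), (row=2, col=4)
  Distance 9: (row=0, col=1), (row=1, col=0), (row=1, col=2), (row=1, col=4), (row=2, col=3)
  Distance 10: (row=0, col=2), (row=0, col=4), (row=1, col=3)
Total reachable: 34 (grid has 34 open cells total)

Answer: Reachable cells: 34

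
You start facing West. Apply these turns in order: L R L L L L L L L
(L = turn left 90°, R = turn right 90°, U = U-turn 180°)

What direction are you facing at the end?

Start: West
  L (left (90° counter-clockwise)) -> South
  R (right (90° clockwise)) -> West
  L (left (90° counter-clockwise)) -> South
  L (left (90° counter-clockwise)) -> East
  L (left (90° counter-clockwise)) -> North
  L (left (90° counter-clockwise)) -> West
  L (left (90° counter-clockwise)) -> South
  L (left (90° counter-clockwise)) -> East
  L (left (90° counter-clockwise)) -> North
Final: North

Answer: Final heading: North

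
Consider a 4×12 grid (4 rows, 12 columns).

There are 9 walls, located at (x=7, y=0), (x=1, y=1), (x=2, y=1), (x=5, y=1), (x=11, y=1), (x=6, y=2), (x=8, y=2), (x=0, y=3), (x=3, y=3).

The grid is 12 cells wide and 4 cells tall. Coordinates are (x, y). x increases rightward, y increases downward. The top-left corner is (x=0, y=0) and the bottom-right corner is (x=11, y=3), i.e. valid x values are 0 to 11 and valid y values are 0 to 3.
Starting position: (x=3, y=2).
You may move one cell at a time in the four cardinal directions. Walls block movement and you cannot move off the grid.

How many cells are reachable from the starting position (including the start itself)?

BFS flood-fill from (x=3, y=2):
  Distance 0: (x=3, y=2)
  Distance 1: (x=3, y=1), (x=2, y=2), (x=4, y=2)
  Distance 2: (x=3, y=0), (x=4, y=1), (x=1, y=2), (x=5, y=2), (x=2, y=3), (x=4, y=3)
  Distance 3: (x=2, y=0), (x=4, y=0), (x=0, y=2), (x=1, y=3), (x=5, y=3)
  Distance 4: (x=1, y=0), (x=5, y=0), (x=0, y=1), (x=6, y=3)
  Distance 5: (x=0, y=0), (x=6, y=0), (x=7, y=3)
  Distance 6: (x=6, y=1), (x=7, y=2), (x=8, y=3)
  Distance 7: (x=7, y=1), (x=9, y=3)
  Distance 8: (x=8, y=1), (x=9, y=2), (x=10, y=3)
  Distance 9: (x=8, y=0), (x=9, y=1), (x=10, y=2), (x=11, y=3)
  Distance 10: (x=9, y=0), (x=10, y=1), (x=11, y=2)
  Distance 11: (x=10, y=0)
  Distance 12: (x=11, y=0)
Total reachable: 39 (grid has 39 open cells total)

Answer: Reachable cells: 39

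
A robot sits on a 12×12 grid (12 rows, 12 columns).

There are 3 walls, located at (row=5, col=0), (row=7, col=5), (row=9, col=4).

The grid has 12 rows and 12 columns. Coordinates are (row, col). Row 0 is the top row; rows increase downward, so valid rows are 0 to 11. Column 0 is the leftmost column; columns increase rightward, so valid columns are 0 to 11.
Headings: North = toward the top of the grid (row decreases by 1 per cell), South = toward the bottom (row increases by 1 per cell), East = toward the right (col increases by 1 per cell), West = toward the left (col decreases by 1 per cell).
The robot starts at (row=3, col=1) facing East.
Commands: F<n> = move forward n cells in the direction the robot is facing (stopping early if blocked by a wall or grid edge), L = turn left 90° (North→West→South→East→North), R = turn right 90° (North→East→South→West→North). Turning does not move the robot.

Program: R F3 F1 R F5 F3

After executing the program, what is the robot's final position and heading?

Start: (row=3, col=1), facing East
  R: turn right, now facing South
  F3: move forward 3, now at (row=6, col=1)
  F1: move forward 1, now at (row=7, col=1)
  R: turn right, now facing West
  F5: move forward 1/5 (blocked), now at (row=7, col=0)
  F3: move forward 0/3 (blocked), now at (row=7, col=0)
Final: (row=7, col=0), facing West

Answer: Final position: (row=7, col=0), facing West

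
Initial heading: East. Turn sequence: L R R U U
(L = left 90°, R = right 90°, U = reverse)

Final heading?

Answer: Final heading: South

Derivation:
Start: East
  L (left (90° counter-clockwise)) -> North
  R (right (90° clockwise)) -> East
  R (right (90° clockwise)) -> South
  U (U-turn (180°)) -> North
  U (U-turn (180°)) -> South
Final: South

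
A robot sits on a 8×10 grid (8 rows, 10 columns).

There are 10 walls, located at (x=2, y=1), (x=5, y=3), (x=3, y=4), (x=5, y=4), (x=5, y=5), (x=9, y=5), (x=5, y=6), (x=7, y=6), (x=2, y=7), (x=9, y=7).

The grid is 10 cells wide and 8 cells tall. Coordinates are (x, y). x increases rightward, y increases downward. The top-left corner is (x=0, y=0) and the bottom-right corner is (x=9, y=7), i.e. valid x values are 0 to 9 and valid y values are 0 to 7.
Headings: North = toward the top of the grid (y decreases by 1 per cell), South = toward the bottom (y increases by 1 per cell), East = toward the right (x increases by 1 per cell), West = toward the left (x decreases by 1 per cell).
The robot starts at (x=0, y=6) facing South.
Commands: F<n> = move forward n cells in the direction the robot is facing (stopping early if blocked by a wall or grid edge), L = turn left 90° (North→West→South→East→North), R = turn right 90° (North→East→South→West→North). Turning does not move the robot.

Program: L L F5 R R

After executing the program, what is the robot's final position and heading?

Start: (x=0, y=6), facing South
  L: turn left, now facing East
  L: turn left, now facing North
  F5: move forward 5, now at (x=0, y=1)
  R: turn right, now facing East
  R: turn right, now facing South
Final: (x=0, y=1), facing South

Answer: Final position: (x=0, y=1), facing South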